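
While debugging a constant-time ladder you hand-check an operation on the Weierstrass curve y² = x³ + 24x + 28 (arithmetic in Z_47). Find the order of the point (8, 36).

10

2P: tangent at (8, 36): λ = (3·8² + 24)/(2·36) ≡ 28/25. 25⁻¹ ≡ 32 (mod 47) since 25·32 = 800 ≡ 1, so λ ≡ 28·32 ≡ 3.
  x = λ² - 8 - 8 = 9 - 16 ≡ 40; y = λ·(8 - 40) - 36 ≡ 9. → (40, 9)
3P: (40, 9) + (8, 36). λ = (36 - 9)/(8 - 40) ≡ 27/15 mod 47. 15⁻¹ ≡ 22 (mod 47), so λ ≡ 30.
  x = λ² - 40 - 8 = 900 - 48 ≡ 6; y = λ·(40 - 6) - 9 ≡ 24. → (6, 24)
4P: (6, 24) + (8, 36). λ = (36 - 24)/(8 - 6) ≡ 12/2 mod 47. 2⁻¹ ≡ 24 (mod 47), so λ ≡ 6.
  x = λ² - 6 - 8 = 36 - 14 ≡ 22; y = λ·(6 - 22) - 24 ≡ 21. → (22, 21)
5P: (22, 21) + (8, 36). λ = (36 - 21)/(8 - 22) ≡ 15/33 mod 47. 33⁻¹ ≡ 10 (mod 47), so λ ≡ 9.
  x = λ² - 22 - 8 = 81 - 30 ≡ 4; y = λ·(22 - 4) - 21 ≡ 0. → (4, 0)
6P: (4, 0) + (8, 36). λ = (36 - 0)/(8 - 4) ≡ 36/4 mod 47. 4⁻¹ ≡ 12 (mod 47) since 4·12 = 48 ≡ 1, so λ ≡ 9.
  x = λ² - 4 - 8 = 81 - 12 ≡ 22; y = λ·(4 - 22) - 0 ≡ 26. → (22, 26)
7P: (22, 26) + (8, 36). λ = (36 - 26)/(8 - 22) ≡ 10/33 mod 47. 33⁻¹ ≡ 10 (mod 47) since 33·10 = 330 ≡ 1, so λ ≡ 6.
  x = λ² - 22 - 8 = 36 - 30 ≡ 6; y = λ·(22 - 6) - 26 ≡ 23. → (6, 23)
8P: (6, 23) + (8, 36). λ = (36 - 23)/(8 - 6) ≡ 13/2 mod 47. 2⁻¹ ≡ 24 (mod 47), so λ ≡ 30.
  x = λ² - 6 - 8 = 900 - 14 ≡ 40; y = λ·(6 - 40) - 23 ≡ 38. → (40, 38)
9P: (40, 38) + (8, 36). λ = (36 - 38)/(8 - 40) ≡ 45/15 mod 47. 15⁻¹ ≡ 22 (mod 47), so λ ≡ 3.
  x = λ² - 40 - 8 = 9 - 48 ≡ 8; y = λ·(40 - 8) - 38 ≡ 11. → (8, 11)
10P: (8, 11) + (8, 36): same x and y₁ ≡ -y₂, so the sum is O.
10P = O, so the order is 10.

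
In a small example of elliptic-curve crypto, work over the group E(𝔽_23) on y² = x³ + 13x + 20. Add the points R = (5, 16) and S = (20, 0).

(5, 16) + (20, 0). λ = (0 - 16)/(20 - 5) ≡ 7/15 mod 23. 15⁻¹ ≡ 20 (mod 23) since 15·20 = 300 ≡ 1, so λ ≡ 2.
  x = λ² - 5 - 20 = 4 - 25 ≡ 2; y = λ·(5 - 2) - 16 ≡ 13. → (2, 13)

(2, 13)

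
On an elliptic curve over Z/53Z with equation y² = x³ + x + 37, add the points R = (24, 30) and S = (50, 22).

(24, 30) + (50, 22). λ = (22 - 30)/(50 - 24) ≡ 45/26 mod 53. 26⁻¹ ≡ 51 (mod 53), so λ ≡ 16.
  x = λ² - 24 - 50 = 256 - 74 ≡ 23; y = λ·(24 - 23) - 30 ≡ 39. → (23, 39)

(23, 39)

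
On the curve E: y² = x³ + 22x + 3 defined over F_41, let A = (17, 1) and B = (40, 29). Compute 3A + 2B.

First 3A:
Repeated addition: build up to 3A.
2A: tangent at (17, 1): λ = (3·17² + 22)/(2·1) ≡ 28/2. 2⁻¹ ≡ 21 (mod 41) since 2·21 = 42 ≡ 1, so λ ≡ 28·21 ≡ 14.
  x = λ² - 17 - 17 = 196 - 34 ≡ 39; y = λ·(17 - 39) - 1 ≡ 19. → (39, 19)
3A: (39, 19) + (17, 1). λ = (1 - 19)/(17 - 39) ≡ 23/19 mod 41. 19⁻¹ ≡ 13 (mod 41), so λ ≡ 12.
  x = λ² - 39 - 17 = 144 - 56 ≡ 6; y = λ·(39 - 6) - 19 ≡ 8. → (6, 8)
3A = (6, 8).
Next 2B:
Repeated addition: build up to 2B.
2B: tangent at (40, 29): λ = (3·40² + 22)/(2·29) ≡ 25/17. 17⁻¹ ≡ 29 (mod 41), so λ ≡ 25·29 ≡ 28.
  x = λ² - 40 - 40 = 784 - 80 ≡ 7; y = λ·(40 - 7) - 29 ≡ 34. → (7, 34)
2B = (7, 34).
Finally 3A + 2B:
(6, 8) + (7, 34). λ = (34 - 8)/(7 - 6) ≡ 26/1 mod 41. 1⁻¹ ≡ 1 (mod 41), so λ ≡ 26.
  x = λ² - 6 - 7 = 676 - 13 ≡ 7; y = λ·(6 - 7) - 8 ≡ 7. → (7, 7)

(7, 7)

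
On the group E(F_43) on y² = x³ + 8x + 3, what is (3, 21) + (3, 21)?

tangent at (3, 21): λ = (3·3² + 8)/(2·21) ≡ 35/42. 42⁻¹ ≡ 42 (mod 43) since 42·42 = 1764 ≡ 1, so λ ≡ 35·42 ≡ 8.
  x = λ² - 3 - 3 = 64 - 6 ≡ 15; y = λ·(3 - 15) - 21 ≡ 12. → (15, 12)

(15, 12)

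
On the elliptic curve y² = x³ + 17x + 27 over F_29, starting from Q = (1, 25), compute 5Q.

(14, 15)

Repeated addition: build up to 5Q.
2Q: tangent at (1, 25): λ = (3·1² + 17)/(2·25) ≡ 20/21. 21⁻¹ ≡ 18 (mod 29), so λ ≡ 20·18 ≡ 12.
  x = λ² - 1 - 1 = 144 - 2 ≡ 26; y = λ·(1 - 26) - 25 ≡ 23. → (26, 23)
3Q: (26, 23) + (1, 25). λ = (25 - 23)/(1 - 26) ≡ 2/4 mod 29. 4⁻¹ ≡ 22 (mod 29) since 4·22 = 88 ≡ 1, so λ ≡ 15.
  x = λ² - 26 - 1 = 225 - 27 ≡ 24; y = λ·(26 - 24) - 23 ≡ 7. → (24, 7)
4Q: (24, 7) + (1, 25). λ = (25 - 7)/(1 - 24) ≡ 18/6 mod 29. 6⁻¹ ≡ 5 (mod 29) since 6·5 = 30 ≡ 1, so λ ≡ 3.
  x = λ² - 24 - 1 = 9 - 25 ≡ 13; y = λ·(24 - 13) - 7 ≡ 26. → (13, 26)
5Q: (13, 26) + (1, 25). λ = (25 - 26)/(1 - 13) ≡ 28/17 mod 29. 17⁻¹ ≡ 12 (mod 29), so λ ≡ 17.
  x = λ² - 13 - 1 = 289 - 14 ≡ 14; y = λ·(13 - 14) - 26 ≡ 15. → (14, 15)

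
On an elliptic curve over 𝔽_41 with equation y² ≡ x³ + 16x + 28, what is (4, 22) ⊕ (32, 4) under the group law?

(4, 22) + (32, 4). λ = (4 - 22)/(32 - 4) ≡ 23/28 mod 41. 28⁻¹ ≡ 22 (mod 41) since 28·22 = 616 ≡ 1, so λ ≡ 14.
  x = λ² - 4 - 32 = 196 - 36 ≡ 37; y = λ·(4 - 37) - 22 ≡ 8. → (37, 8)

(37, 8)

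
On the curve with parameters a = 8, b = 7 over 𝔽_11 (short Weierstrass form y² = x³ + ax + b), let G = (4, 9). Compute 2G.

tangent at (4, 9): λ = (3·4² + 8)/(2·9) ≡ 1/7. 7⁻¹ ≡ 8 (mod 11), so λ ≡ 1·8 ≡ 8.
  x = λ² - 4 - 4 = 64 - 8 ≡ 1; y = λ·(4 - 1) - 9 ≡ 4. → (1, 4)

(1, 4)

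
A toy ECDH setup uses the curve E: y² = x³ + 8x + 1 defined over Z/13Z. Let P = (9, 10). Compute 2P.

tangent at (9, 10): λ = (3·9² + 8)/(2·10) ≡ 4/7. 7⁻¹ ≡ 2 (mod 13), so λ ≡ 4·2 ≡ 8.
  x = λ² - 9 - 9 = 64 - 18 ≡ 7; y = λ·(9 - 7) - 10 ≡ 6. → (7, 6)

(7, 6)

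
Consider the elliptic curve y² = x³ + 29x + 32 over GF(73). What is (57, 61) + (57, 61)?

(64, 65)

tangent at (57, 61): λ = (3·57² + 29)/(2·61) ≡ 67/49. 49⁻¹ ≡ 3 (mod 73) since 49·3 = 147 ≡ 1, so λ ≡ 67·3 ≡ 55.
  x = λ² - 57 - 57 = 3025 - 114 ≡ 64; y = λ·(57 - 64) - 61 ≡ 65. → (64, 65)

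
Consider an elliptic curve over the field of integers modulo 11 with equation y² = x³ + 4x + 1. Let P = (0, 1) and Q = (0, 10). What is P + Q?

The two points share x = 0 and their y-coordinates satisfy 1 + 10 ≡ 0 (mod 11), so they are inverses. Their sum is 𝒪.

O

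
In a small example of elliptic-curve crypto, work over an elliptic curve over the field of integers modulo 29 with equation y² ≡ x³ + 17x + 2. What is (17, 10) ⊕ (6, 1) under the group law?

(17, 10) + (6, 1). λ = (1 - 10)/(6 - 17) ≡ 20/18 mod 29. 18⁻¹ ≡ 21 (mod 29), so λ ≡ 14.
  x = λ² - 17 - 6 = 196 - 23 ≡ 28; y = λ·(17 - 28) - 10 ≡ 10. → (28, 10)

(28, 10)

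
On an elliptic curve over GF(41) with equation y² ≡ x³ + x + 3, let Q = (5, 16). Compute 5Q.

(13, 32)

Repeated addition: build up to 5Q.
2Q: tangent at (5, 16): λ = (3·5² + 1)/(2·16) ≡ 35/32. 32⁻¹ ≡ 9 (mod 41), so λ ≡ 35·9 ≡ 28.
  x = λ² - 5 - 5 = 784 - 10 ≡ 36; y = λ·(5 - 36) - 16 ≡ 18. → (36, 18)
3Q: (36, 18) + (5, 16). λ = (16 - 18)/(5 - 36) ≡ 39/10 mod 41. 10⁻¹ ≡ 37 (mod 41) since 10·37 = 370 ≡ 1, so λ ≡ 8.
  x = λ² - 36 - 5 = 64 - 41 ≡ 23; y = λ·(36 - 23) - 18 ≡ 4. → (23, 4)
4Q: (23, 4) + (5, 16). λ = (16 - 4)/(5 - 23) ≡ 12/23 mod 41. 23⁻¹ ≡ 25 (mod 41), so λ ≡ 13.
  x = λ² - 23 - 5 = 169 - 28 ≡ 18; y = λ·(23 - 18) - 4 ≡ 20. → (18, 20)
5Q: (18, 20) + (5, 16). λ = (16 - 20)/(5 - 18) ≡ 37/28 mod 41. 28⁻¹ ≡ 22 (mod 41), so λ ≡ 35.
  x = λ² - 18 - 5 = 1225 - 23 ≡ 13; y = λ·(18 - 13) - 20 ≡ 32. → (13, 32)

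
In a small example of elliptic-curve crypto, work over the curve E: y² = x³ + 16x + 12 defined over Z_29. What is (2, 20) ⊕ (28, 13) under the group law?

(27, 28)

(2, 20) + (28, 13). λ = (13 - 20)/(28 - 2) ≡ 22/26 mod 29. 26⁻¹ ≡ 19 (mod 29), so λ ≡ 12.
  x = λ² - 2 - 28 = 144 - 30 ≡ 27; y = λ·(2 - 27) - 20 ≡ 28. → (27, 28)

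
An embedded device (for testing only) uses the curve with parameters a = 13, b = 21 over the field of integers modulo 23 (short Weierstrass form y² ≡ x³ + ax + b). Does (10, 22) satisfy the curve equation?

y² = 22² ≡ 1; x³ + 13x + 21 = 1151 ≡ 1 (mod 23). 1 = 1.

yes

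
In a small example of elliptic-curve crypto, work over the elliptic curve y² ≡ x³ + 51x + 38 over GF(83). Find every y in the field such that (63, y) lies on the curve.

x³ + 51x + 38 = 253298 ≡ 65 (mod 83).
Square roots of 65 mod 83: 27 and 56 (since 27² = 729 ≡ 65).

27, 56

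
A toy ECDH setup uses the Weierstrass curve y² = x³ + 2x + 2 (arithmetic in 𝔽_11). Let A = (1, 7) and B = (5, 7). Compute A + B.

(5, 4)

(1, 7) + (5, 7). λ = (7 - 7)/(5 - 1) ≡ 0/4 mod 11. 4⁻¹ ≡ 3 (mod 11) since 4·3 = 12 ≡ 1, so λ ≡ 0.
  x = λ² - 1 - 5 = 0 - 6 ≡ 5; y = λ·(1 - 5) - 7 ≡ 4. → (5, 4)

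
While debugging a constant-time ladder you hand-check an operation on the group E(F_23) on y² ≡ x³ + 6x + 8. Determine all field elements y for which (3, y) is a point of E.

x³ + 6x + 8 = 53 ≡ 7 (mod 23).
7 is a non-residue mod 23; no y exists.

none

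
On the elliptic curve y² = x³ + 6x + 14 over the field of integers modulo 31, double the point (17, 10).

tangent at (17, 10): λ = (3·17² + 6)/(2·10) ≡ 5/20. 20⁻¹ ≡ 14 (mod 31), so λ ≡ 5·14 ≡ 8.
  x = λ² - 17 - 17 = 64 - 34 ≡ 30; y = λ·(17 - 30) - 10 ≡ 10. → (30, 10)

(30, 10)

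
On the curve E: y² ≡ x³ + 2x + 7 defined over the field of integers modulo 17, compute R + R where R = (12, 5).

tangent at (12, 5): λ = (3·12² + 2)/(2·5) ≡ 9/10. 10⁻¹ ≡ 12 (mod 17) since 10·12 = 120 ≡ 1, so λ ≡ 9·12 ≡ 6.
  x = λ² - 12 - 12 = 36 - 24 ≡ 12; y = λ·(12 - 12) - 5 ≡ 12. → (12, 12)

(12, 12)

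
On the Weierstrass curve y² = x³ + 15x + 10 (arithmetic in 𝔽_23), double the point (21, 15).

tangent at (21, 15): λ = (3·21² + 15)/(2·15) ≡ 4/7. 7⁻¹ ≡ 10 (mod 23), so λ ≡ 4·10 ≡ 17.
  x = λ² - 21 - 21 = 289 - 42 ≡ 17; y = λ·(21 - 17) - 15 ≡ 7. → (17, 7)

(17, 7)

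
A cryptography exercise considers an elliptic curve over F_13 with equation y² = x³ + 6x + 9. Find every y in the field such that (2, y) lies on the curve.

x³ + 6x + 9 = 29 ≡ 3 (mod 13).
Square roots of 3 mod 13: 4 and 9 (since 4² = 16 ≡ 3).

4, 9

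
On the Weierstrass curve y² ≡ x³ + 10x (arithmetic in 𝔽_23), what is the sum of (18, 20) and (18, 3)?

O

The two points share x = 18 and their y-coordinates satisfy 20 + 3 ≡ 0 (mod 23), so they are inverses. Their sum is O.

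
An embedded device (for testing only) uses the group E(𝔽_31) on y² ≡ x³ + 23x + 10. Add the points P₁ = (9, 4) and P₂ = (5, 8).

(9, 4) + (5, 8). λ = (8 - 4)/(5 - 9) ≡ 4/27 mod 31. 27⁻¹ ≡ 23 (mod 31), so λ ≡ 30.
  x = λ² - 9 - 5 = 900 - 14 ≡ 18; y = λ·(9 - 18) - 4 ≡ 5. → (18, 5)

(18, 5)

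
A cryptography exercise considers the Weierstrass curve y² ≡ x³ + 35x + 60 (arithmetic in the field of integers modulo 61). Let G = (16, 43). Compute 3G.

(35, 39)

Repeated addition: build up to 3G.
2G: tangent at (16, 43): λ = (3·16² + 35)/(2·43) ≡ 10/25. 25⁻¹ ≡ 22 (mod 61), so λ ≡ 10·22 ≡ 37.
  x = λ² - 16 - 16 = 1369 - 32 ≡ 56; y = λ·(16 - 56) - 43 ≡ 2. → (56, 2)
3G: (56, 2) + (16, 43). λ = (43 - 2)/(16 - 56) ≡ 41/21 mod 61. 21⁻¹ ≡ 32 (mod 61), so λ ≡ 31.
  x = λ² - 56 - 16 = 961 - 72 ≡ 35; y = λ·(56 - 35) - 2 ≡ 39. → (35, 39)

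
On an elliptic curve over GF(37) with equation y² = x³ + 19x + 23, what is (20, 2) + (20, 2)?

(25, 19)

tangent at (20, 2): λ = (3·20² + 19)/(2·2) ≡ 35/4. 4⁻¹ ≡ 28 (mod 37) since 4·28 = 112 ≡ 1, so λ ≡ 35·28 ≡ 18.
  x = λ² - 20 - 20 = 324 - 40 ≡ 25; y = λ·(20 - 25) - 2 ≡ 19. → (25, 19)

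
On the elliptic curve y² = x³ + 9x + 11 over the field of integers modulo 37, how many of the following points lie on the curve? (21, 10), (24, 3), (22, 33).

2

(21, 10): 10² ≡ 26, rhs ≡ 26 → on.
(24, 3): 3² ≡ 9, rhs ≡ 28 → off.
(22, 33): 33² ≡ 16, rhs ≡ 16 → on.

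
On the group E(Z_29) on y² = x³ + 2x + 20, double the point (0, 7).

(16, 28)

tangent at (0, 7): λ = (3·0² + 2)/(2·7) ≡ 2/14. 14⁻¹ ≡ 27 (mod 29), so λ ≡ 2·27 ≡ 25.
  x = λ² - 0 - 0 = 625 - 0 ≡ 16; y = λ·(0 - 16) - 7 ≡ 28. → (16, 28)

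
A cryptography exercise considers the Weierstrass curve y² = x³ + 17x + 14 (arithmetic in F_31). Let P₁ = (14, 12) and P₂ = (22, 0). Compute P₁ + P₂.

(5, 21)

(14, 12) + (22, 0). λ = (0 - 12)/(22 - 14) ≡ 19/8 mod 31. 8⁻¹ ≡ 4 (mod 31) since 8·4 = 32 ≡ 1, so λ ≡ 14.
  x = λ² - 14 - 22 = 196 - 36 ≡ 5; y = λ·(14 - 5) - 12 ≡ 21. → (5, 21)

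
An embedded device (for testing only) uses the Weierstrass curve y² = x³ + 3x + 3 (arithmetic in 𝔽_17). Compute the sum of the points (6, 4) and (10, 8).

(2, 0)

(6, 4) + (10, 8). λ = (8 - 4)/(10 - 6) ≡ 4/4 mod 17. 4⁻¹ ≡ 13 (mod 17), so λ ≡ 1.
  x = λ² - 6 - 10 = 1 - 16 ≡ 2; y = λ·(6 - 2) - 4 ≡ 0. → (2, 0)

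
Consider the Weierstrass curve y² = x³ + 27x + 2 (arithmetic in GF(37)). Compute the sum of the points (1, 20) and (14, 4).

(6, 26)

(1, 20) + (14, 4). λ = (4 - 20)/(14 - 1) ≡ 21/13 mod 37. 13⁻¹ ≡ 20 (mod 37) since 13·20 = 260 ≡ 1, so λ ≡ 13.
  x = λ² - 1 - 14 = 169 - 15 ≡ 6; y = λ·(1 - 6) - 20 ≡ 26. → (6, 26)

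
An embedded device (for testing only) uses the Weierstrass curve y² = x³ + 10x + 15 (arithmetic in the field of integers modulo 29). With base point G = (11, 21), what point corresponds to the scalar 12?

(14, 17)

Repeated addition: build up to 12G.
2G: tangent at (11, 21): λ = (3·11² + 10)/(2·21) ≡ 25/13. 13⁻¹ ≡ 9 (mod 29), so λ ≡ 25·9 ≡ 22.
  x = λ² - 11 - 11 = 484 - 22 ≡ 27; y = λ·(11 - 27) - 21 ≡ 4. → (27, 4)
3G: (27, 4) + (11, 21). λ = (21 - 4)/(11 - 27) ≡ 17/13 mod 29. 13⁻¹ ≡ 9 (mod 29), so λ ≡ 8.
  x = λ² - 27 - 11 = 64 - 38 ≡ 26; y = λ·(27 - 26) - 4 ≡ 4. → (26, 4)
4G: (26, 4) + (11, 21). λ = (21 - 4)/(11 - 26) ≡ 17/14 mod 29. 14⁻¹ ≡ 27 (mod 29) since 14·27 = 378 ≡ 1, so λ ≡ 24.
  x = λ² - 26 - 11 = 576 - 37 ≡ 17; y = λ·(26 - 17) - 4 ≡ 9. → (17, 9)
5G: (17, 9) + (11, 21). λ = (21 - 9)/(11 - 17) ≡ 12/23 mod 29. 23⁻¹ ≡ 24 (mod 29), so λ ≡ 27.
  x = λ² - 17 - 11 = 729 - 28 ≡ 5; y = λ·(17 - 5) - 9 ≡ 25. → (5, 25)
6G: (5, 25) + (11, 21). λ = (21 - 25)/(11 - 5) ≡ 25/6 mod 29. 6⁻¹ ≡ 5 (mod 29), so λ ≡ 9.
  x = λ² - 5 - 11 = 81 - 16 ≡ 7; y = λ·(5 - 7) - 25 ≡ 15. → (7, 15)
7G: (7, 15) + (11, 21). λ = (21 - 15)/(11 - 7) ≡ 6/4 mod 29. 4⁻¹ ≡ 22 (mod 29) since 4·22 = 88 ≡ 1, so λ ≡ 16.
  x = λ² - 7 - 11 = 256 - 18 ≡ 6; y = λ·(7 - 6) - 15 ≡ 1. → (6, 1)
8G: (6, 1) + (11, 21). λ = (21 - 1)/(11 - 6) ≡ 20/5 mod 29. 5⁻¹ ≡ 6 (mod 29), so λ ≡ 4.
  x = λ² - 6 - 11 = 16 - 17 ≡ 28; y = λ·(6 - 28) - 1 ≡ 27. → (28, 27)
9G: (28, 27) + (11, 21). λ = (21 - 27)/(11 - 28) ≡ 23/12 mod 29. 12⁻¹ ≡ 17 (mod 29), so λ ≡ 14.
  x = λ² - 28 - 11 = 196 - 39 ≡ 12; y = λ·(28 - 12) - 27 ≡ 23. → (12, 23)
10G: (12, 23) + (11, 21). λ = (21 - 23)/(11 - 12) ≡ 27/28 mod 29. 28⁻¹ ≡ 28 (mod 29), so λ ≡ 2.
  x = λ² - 12 - 11 = 4 - 23 ≡ 10; y = λ·(12 - 10) - 23 ≡ 10. → (10, 10)
11G: (10, 10) + (11, 21). λ = (21 - 10)/(11 - 10) ≡ 11/1 mod 29. 1⁻¹ ≡ 1 (mod 29), so λ ≡ 11.
  x = λ² - 10 - 11 = 121 - 21 ≡ 13; y = λ·(10 - 13) - 10 ≡ 15. → (13, 15)
12G: (13, 15) + (11, 21). λ = (21 - 15)/(11 - 13) ≡ 6/27 mod 29. 27⁻¹ ≡ 14 (mod 29), so λ ≡ 26.
  x = λ² - 13 - 11 = 676 - 24 ≡ 14; y = λ·(13 - 14) - 15 ≡ 17. → (14, 17)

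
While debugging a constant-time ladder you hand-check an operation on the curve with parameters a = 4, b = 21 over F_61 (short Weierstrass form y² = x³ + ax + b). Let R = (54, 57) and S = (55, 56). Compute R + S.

(14, 25)

(54, 57) + (55, 56). λ = (56 - 57)/(55 - 54) ≡ 60/1 mod 61. 1⁻¹ ≡ 1 (mod 61) since 1·1 = 1 ≡ 1, so λ ≡ 60.
  x = λ² - 54 - 55 = 3600 - 109 ≡ 14; y = λ·(54 - 14) - 57 ≡ 25. → (14, 25)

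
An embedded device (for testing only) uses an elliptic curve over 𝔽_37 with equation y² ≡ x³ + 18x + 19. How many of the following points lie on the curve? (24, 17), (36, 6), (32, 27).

2

(24, 17): 17² ≡ 30, rhs ≡ 30 → on.
(36, 6): 6² ≡ 36, rhs ≡ 0 → off.
(32, 27): 27² ≡ 26, rhs ≡ 26 → on.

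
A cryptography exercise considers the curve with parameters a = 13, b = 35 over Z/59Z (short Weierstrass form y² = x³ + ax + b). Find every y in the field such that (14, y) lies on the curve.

x³ + 13x + 35 = 2961 ≡ 11 (mod 59).
11 is a non-residue mod 59; no y exists.

none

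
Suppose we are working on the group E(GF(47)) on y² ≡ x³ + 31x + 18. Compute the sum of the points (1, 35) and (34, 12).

(1, 35) + (34, 12). λ = (12 - 35)/(34 - 1) ≡ 24/33 mod 47. 33⁻¹ ≡ 10 (mod 47), so λ ≡ 5.
  x = λ² - 1 - 34 = 25 - 35 ≡ 37; y = λ·(1 - 37) - 35 ≡ 20. → (37, 20)

(37, 20)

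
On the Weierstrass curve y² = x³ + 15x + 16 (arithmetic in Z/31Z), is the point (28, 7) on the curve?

no

y² = 7² ≡ 18; x³ + 15x + 16 = 22388 ≡ 6 (mod 31). 18 ≠ 6.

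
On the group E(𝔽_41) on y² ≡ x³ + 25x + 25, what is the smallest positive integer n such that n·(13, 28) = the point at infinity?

2P: tangent at (13, 28): λ = (3·13² + 25)/(2·28) ≡ 40/15. 15⁻¹ ≡ 11 (mod 41) since 15·11 = 165 ≡ 1, so λ ≡ 40·11 ≡ 30.
  x = λ² - 13 - 13 = 900 - 26 ≡ 13; y = λ·(13 - 13) - 28 ≡ 13. → (13, 13)
3P: (13, 13) + (13, 28): same x and y₁ ≡ -y₂, so the sum is the point at infinity.
3P = the point at infinity, so the order is 3.

3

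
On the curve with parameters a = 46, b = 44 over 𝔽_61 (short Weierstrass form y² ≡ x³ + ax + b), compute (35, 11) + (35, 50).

The two points share x = 35 and their y-coordinates satisfy 11 + 50 ≡ 0 (mod 61), so they are inverses. Their sum is O.

O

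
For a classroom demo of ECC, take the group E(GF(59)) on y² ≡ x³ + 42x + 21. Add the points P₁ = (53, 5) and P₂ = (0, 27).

(26, 35)

(53, 5) + (0, 27). λ = (27 - 5)/(0 - 53) ≡ 22/6 mod 59. 6⁻¹ ≡ 10 (mod 59), so λ ≡ 43.
  x = λ² - 53 - 0 = 1849 - 53 ≡ 26; y = λ·(53 - 26) - 5 ≡ 35. → (26, 35)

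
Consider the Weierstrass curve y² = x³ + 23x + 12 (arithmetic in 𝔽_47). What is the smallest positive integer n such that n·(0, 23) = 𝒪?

2P: tangent at (0, 23): λ = (3·0² + 23)/(2·23) ≡ 23/46. 46⁻¹ ≡ 46 (mod 47) since 46·46 = 2116 ≡ 1, so λ ≡ 23·46 ≡ 24.
  x = λ² - 0 - 0 = 576 - 0 ≡ 12; y = λ·(0 - 12) - 23 ≡ 18. → (12, 18)
3P: (12, 18) + (0, 23). λ = (23 - 18)/(0 - 12) ≡ 5/35 mod 47. 35⁻¹ ≡ 43 (mod 47) since 35·43 = 1505 ≡ 1, so λ ≡ 27.
  x = λ² - 12 - 0 = 729 - 12 ≡ 12; y = λ·(12 - 12) - 18 ≡ 29. → (12, 29)
4P: (12, 29) + (0, 23). λ = (23 - 29)/(0 - 12) ≡ 41/35 mod 47. 35⁻¹ ≡ 43 (mod 47) since 35·43 = 1505 ≡ 1, so λ ≡ 24.
  x = λ² - 12 - 0 = 576 - 12 ≡ 0; y = λ·(12 - 0) - 29 ≡ 24. → (0, 24)
5P: (0, 24) + (0, 23): same x and y₁ ≡ -y₂, so the sum is 𝒪.
5P = 𝒪, so the order is 5.

5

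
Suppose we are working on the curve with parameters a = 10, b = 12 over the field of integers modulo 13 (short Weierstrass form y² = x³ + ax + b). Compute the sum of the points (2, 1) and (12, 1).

(2, 1) + (12, 1). λ = (1 - 1)/(12 - 2) ≡ 0/10 mod 13. 10⁻¹ ≡ 4 (mod 13), so λ ≡ 0.
  x = λ² - 2 - 12 = 0 - 14 ≡ 12; y = λ·(2 - 12) - 1 ≡ 12. → (12, 12)

(12, 12)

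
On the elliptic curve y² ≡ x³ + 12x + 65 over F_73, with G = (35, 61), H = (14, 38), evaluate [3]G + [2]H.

(18, 45)

First 3G:
Repeated addition: build up to 3G.
2G: tangent at (35, 61): λ = (3·35² + 12)/(2·61) ≡ 37/49. 49⁻¹ ≡ 3 (mod 73) since 49·3 = 147 ≡ 1, so λ ≡ 37·3 ≡ 38.
  x = λ² - 35 - 35 = 1444 - 70 ≡ 60; y = λ·(35 - 60) - 61 ≡ 11. → (60, 11)
3G: (60, 11) + (35, 61). λ = (61 - 11)/(35 - 60) ≡ 50/48 mod 73. 48⁻¹ ≡ 35 (mod 73) since 48·35 = 1680 ≡ 1, so λ ≡ 71.
  x = λ² - 60 - 35 = 5041 - 95 ≡ 55; y = λ·(60 - 55) - 11 ≡ 52. → (55, 52)
3G = (55, 52).
Next 2H:
Repeated addition: build up to 2H.
2H: tangent at (14, 38): λ = (3·14² + 12)/(2·38) ≡ 16/3. 3⁻¹ ≡ 49 (mod 73), so λ ≡ 16·49 ≡ 54.
  x = λ² - 14 - 14 = 2916 - 28 ≡ 41; y = λ·(14 - 41) - 38 ≡ 37. → (41, 37)
2H = (41, 37).
Finally 3G + 2H:
(55, 52) + (41, 37). λ = (37 - 52)/(41 - 55) ≡ 58/59 mod 73. 59⁻¹ ≡ 26 (mod 73) since 59·26 = 1534 ≡ 1, so λ ≡ 48.
  x = λ² - 55 - 41 = 2304 - 96 ≡ 18; y = λ·(55 - 18) - 52 ≡ 45. → (18, 45)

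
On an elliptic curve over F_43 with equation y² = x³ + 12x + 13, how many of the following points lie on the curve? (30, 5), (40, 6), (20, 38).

(30, 5): 5² ≡ 25, rhs ≡ 25 → on.
(40, 6): 6² ≡ 36, rhs ≡ 36 → on.
(20, 38): 38² ≡ 25, rhs ≡ 40 → off.

2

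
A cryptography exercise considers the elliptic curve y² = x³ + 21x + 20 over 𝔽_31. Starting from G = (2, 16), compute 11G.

Double-and-add on 11 = (1011)₂. Start with G = (2, 16) for the leading 1-bit.
double: tangent at (2, 16): λ = (3·2² + 21)/(2·16) ≡ 2/1. 1⁻¹ ≡ 1 (mod 31), so λ ≡ 2·1 ≡ 2.
  x = λ² - 2 - 2 = 4 - 4 ≡ 0; y = λ·(2 - 0) - 16 ≡ 19. → (0, 19)
double: tangent at (0, 19): λ = (3·0² + 21)/(2·19) ≡ 21/7. 7⁻¹ ≡ 9 (mod 31), so λ ≡ 21·9 ≡ 3.
  x = λ² - 0 - 0 = 9 - 0 ≡ 9; y = λ·(0 - 9) - 19 ≡ 16. → (9, 16)
add G: (9, 16) + (2, 16). λ = (16 - 16)/(2 - 9) ≡ 0/24 mod 31. 24⁻¹ ≡ 22 (mod 31), so λ ≡ 0.
  x = λ² - 9 - 2 = 0 - 11 ≡ 20; y = λ·(9 - 20) - 16 ≡ 15. → (20, 15)
double: tangent at (20, 15): λ = (3·20² + 21)/(2·15) ≡ 12/30. 30⁻¹ ≡ 30 (mod 31) since 30·30 = 900 ≡ 1, so λ ≡ 12·30 ≡ 19.
  x = λ² - 20 - 20 = 361 - 40 ≡ 11; y = λ·(20 - 11) - 15 ≡ 1. → (11, 1)
add G: (11, 1) + (2, 16). λ = (16 - 1)/(2 - 11) ≡ 15/22 mod 31. 22⁻¹ ≡ 24 (mod 31), so λ ≡ 19.
  x = λ² - 11 - 2 = 361 - 13 ≡ 7; y = λ·(11 - 7) - 1 ≡ 13. → (7, 13)

(7, 13)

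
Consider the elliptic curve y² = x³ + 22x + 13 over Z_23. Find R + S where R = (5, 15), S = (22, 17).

(5, 15) + (22, 17). λ = (17 - 15)/(22 - 5) ≡ 2/17 mod 23. 17⁻¹ ≡ 19 (mod 23), so λ ≡ 15.
  x = λ² - 5 - 22 = 225 - 27 ≡ 14; y = λ·(5 - 14) - 15 ≡ 11. → (14, 11)

(14, 11)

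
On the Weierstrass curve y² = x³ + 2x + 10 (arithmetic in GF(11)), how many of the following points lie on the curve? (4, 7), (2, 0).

(4, 7): 7² ≡ 5, rhs ≡ 5 → on.
(2, 0): 0² ≡ 0, rhs ≡ 0 → on.

2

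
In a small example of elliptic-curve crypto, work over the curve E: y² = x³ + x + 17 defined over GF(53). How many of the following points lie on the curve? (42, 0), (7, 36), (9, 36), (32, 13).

(42, 0): 0² ≡ 0, rhs ≡ 0 → on.
(7, 36): 36² ≡ 24, rhs ≡ 49 → off.
(9, 36): 36² ≡ 24, rhs ≡ 13 → off.
(32, 13): 13² ≡ 10, rhs ≡ 10 → on.

2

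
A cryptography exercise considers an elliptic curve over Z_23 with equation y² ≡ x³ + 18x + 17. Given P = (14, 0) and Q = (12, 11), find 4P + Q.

(12, 11)

First 4P:
Double-and-add on 4 = (100)₂. Start with P = (14, 0) for the leading 1-bit.
double: (14, 0) + (14, 0): same x and y₁ ≡ -y₂, so the sum is 𝒪.
double: 𝒪 + 𝒪 = 𝒪 (identity).
4P = 𝒪.
Finally 4P + Q:
𝒪 + (12, 11) = (12, 11) (identity).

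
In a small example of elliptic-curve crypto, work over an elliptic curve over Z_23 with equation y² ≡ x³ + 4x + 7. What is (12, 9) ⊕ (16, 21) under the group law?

(12, 9) + (16, 21). λ = (21 - 9)/(16 - 12) ≡ 12/4 mod 23. 4⁻¹ ≡ 6 (mod 23), so λ ≡ 3.
  x = λ² - 12 - 16 = 9 - 28 ≡ 4; y = λ·(12 - 4) - 9 ≡ 15. → (4, 15)

(4, 15)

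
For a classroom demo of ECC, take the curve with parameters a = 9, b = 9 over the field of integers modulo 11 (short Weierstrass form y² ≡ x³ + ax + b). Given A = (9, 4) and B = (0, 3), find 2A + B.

First 2A:
Repeated addition: build up to 2A.
2A: tangent at (9, 4): λ = (3·9² + 9)/(2·4) ≡ 10/8. 8⁻¹ ≡ 7 (mod 11), so λ ≡ 10·7 ≡ 4.
  x = λ² - 9 - 9 = 16 - 18 ≡ 9; y = λ·(9 - 9) - 4 ≡ 7. → (9, 7)
2A = (9, 7).
Finally 2A + B:
(9, 7) + (0, 3). λ = (3 - 7)/(0 - 9) ≡ 7/2 mod 11. 2⁻¹ ≡ 6 (mod 11), so λ ≡ 9.
  x = λ² - 9 - 0 = 81 - 9 ≡ 6; y = λ·(9 - 6) - 7 ≡ 9. → (6, 9)

(6, 9)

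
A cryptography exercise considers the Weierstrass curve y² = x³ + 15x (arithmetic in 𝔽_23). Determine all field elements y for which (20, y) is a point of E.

x³ + 15x + 0 = 8300 ≡ 20 (mod 23).
20 is a non-residue mod 23; no y exists.

none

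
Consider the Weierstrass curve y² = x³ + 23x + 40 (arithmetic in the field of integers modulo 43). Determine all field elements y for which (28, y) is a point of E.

none

x³ + 23x + 40 = 22636 ≡ 18 (mod 43).
18 is a non-residue mod 43; no y exists.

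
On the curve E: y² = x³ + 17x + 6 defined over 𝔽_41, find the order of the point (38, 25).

3

2P: tangent at (38, 25): λ = (3·38² + 17)/(2·25) ≡ 3/9. 9⁻¹ ≡ 32 (mod 41), so λ ≡ 3·32 ≡ 14.
  x = λ² - 38 - 38 = 196 - 76 ≡ 38; y = λ·(38 - 38) - 25 ≡ 16. → (38, 16)
3P: (38, 16) + (38, 25): same x and y₁ ≡ -y₂, so the sum is 𝒪.
3P = 𝒪, so the order is 3.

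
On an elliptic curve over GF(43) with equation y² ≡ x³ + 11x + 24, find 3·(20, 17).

Write P = (20, 17).
Repeated addition: build up to 3P.
2P: tangent at (20, 17): λ = (3·20² + 11)/(2·17) ≡ 7/34. 34⁻¹ ≡ 19 (mod 43), so λ ≡ 7·19 ≡ 4.
  x = λ² - 20 - 20 = 16 - 40 ≡ 19; y = λ·(20 - 19) - 17 ≡ 30. → (19, 30)
3P: (19, 30) + (20, 17). λ = (17 - 30)/(20 - 19) ≡ 30/1 mod 43. 1⁻¹ ≡ 1 (mod 43) since 1·1 = 1 ≡ 1, so λ ≡ 30.
  x = λ² - 19 - 20 = 900 - 39 ≡ 1; y = λ·(19 - 1) - 30 ≡ 37. → (1, 37)

(1, 37)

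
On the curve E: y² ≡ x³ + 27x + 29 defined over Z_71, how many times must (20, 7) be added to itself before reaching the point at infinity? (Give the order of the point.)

2P: tangent at (20, 7): λ = (3·20² + 27)/(2·7) ≡ 20/14. 14⁻¹ ≡ 66 (mod 71) since 14·66 = 924 ≡ 1, so λ ≡ 20·66 ≡ 42.
  x = λ² - 20 - 20 = 1764 - 40 ≡ 20; y = λ·(20 - 20) - 7 ≡ 64. → (20, 64)
3P: (20, 64) + (20, 7): same x and y₁ ≡ -y₂, so the sum is the point at infinity.
3P = the point at infinity, so the order is 3.

3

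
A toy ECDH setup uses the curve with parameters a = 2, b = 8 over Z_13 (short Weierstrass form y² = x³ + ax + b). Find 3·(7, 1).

(10, 1)

Write G = (7, 1).
Repeated addition: build up to 3G.
2G: tangent at (7, 1): λ = (3·7² + 2)/(2·1) ≡ 6/2. 2⁻¹ ≡ 7 (mod 13), so λ ≡ 6·7 ≡ 3.
  x = λ² - 7 - 7 = 9 - 14 ≡ 8; y = λ·(7 - 8) - 1 ≡ 9. → (8, 9)
3G: (8, 9) + (7, 1). λ = (1 - 9)/(7 - 8) ≡ 5/12 mod 13. 12⁻¹ ≡ 12 (mod 13), so λ ≡ 8.
  x = λ² - 8 - 7 = 64 - 15 ≡ 10; y = λ·(8 - 10) - 9 ≡ 1. → (10, 1)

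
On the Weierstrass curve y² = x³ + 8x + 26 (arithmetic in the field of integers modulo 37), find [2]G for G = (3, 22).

tangent at (3, 22): λ = (3·3² + 8)/(2·22) ≡ 35/7. 7⁻¹ ≡ 16 (mod 37), so λ ≡ 35·16 ≡ 5.
  x = λ² - 3 - 3 = 25 - 6 ≡ 19; y = λ·(3 - 19) - 22 ≡ 9. → (19, 9)

(19, 9)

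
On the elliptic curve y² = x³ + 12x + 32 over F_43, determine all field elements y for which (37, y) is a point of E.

x³ + 12x + 32 = 51129 ≡ 2 (mod 43).
2 is a non-residue mod 43; no y exists.

none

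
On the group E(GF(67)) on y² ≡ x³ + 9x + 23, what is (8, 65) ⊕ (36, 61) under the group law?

(49, 27)

(8, 65) + (36, 61). λ = (61 - 65)/(36 - 8) ≡ 63/28 mod 67. 28⁻¹ ≡ 12 (mod 67), so λ ≡ 19.
  x = λ² - 8 - 36 = 361 - 44 ≡ 49; y = λ·(8 - 49) - 65 ≡ 27. → (49, 27)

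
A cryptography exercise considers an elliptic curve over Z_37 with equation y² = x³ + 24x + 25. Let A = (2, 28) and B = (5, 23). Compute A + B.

(2, 28) + (5, 23). λ = (23 - 28)/(5 - 2) ≡ 32/3 mod 37. 3⁻¹ ≡ 25 (mod 37) since 3·25 = 75 ≡ 1, so λ ≡ 23.
  x = λ² - 2 - 5 = 529 - 7 ≡ 4; y = λ·(2 - 4) - 28 ≡ 0. → (4, 0)

(4, 0)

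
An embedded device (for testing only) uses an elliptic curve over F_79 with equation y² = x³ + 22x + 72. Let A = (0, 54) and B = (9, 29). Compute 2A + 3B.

(33, 0)

First 2A:
Repeated addition: build up to 2A.
2A: tangent at (0, 54): λ = (3·0² + 22)/(2·54) ≡ 22/29. 29⁻¹ ≡ 30 (mod 79) since 29·30 = 870 ≡ 1, so λ ≡ 22·30 ≡ 28.
  x = λ² - 0 - 0 = 784 - 0 ≡ 73; y = λ·(0 - 73) - 54 ≡ 35. → (73, 35)
2A = (73, 35).
Next 3B:
Repeated addition: build up to 3B.
2B: tangent at (9, 29): λ = (3·9² + 22)/(2·29) ≡ 28/58. 58⁻¹ ≡ 15 (mod 79) since 58·15 = 870 ≡ 1, so λ ≡ 28·15 ≡ 25.
  x = λ² - 9 - 9 = 625 - 18 ≡ 54; y = λ·(9 - 54) - 29 ≡ 31. → (54, 31)
3B: (54, 31) + (9, 29). λ = (29 - 31)/(9 - 54) ≡ 77/34 mod 79. 34⁻¹ ≡ 7 (mod 79) since 34·7 = 238 ≡ 1, so λ ≡ 65.
  x = λ² - 54 - 9 = 4225 - 63 ≡ 54; y = λ·(54 - 54) - 31 ≡ 48. → (54, 48)
3B = (54, 48).
Finally 2A + 3B:
(73, 35) + (54, 48). λ = (48 - 35)/(54 - 73) ≡ 13/60 mod 79. 60⁻¹ ≡ 54 (mod 79) since 60·54 = 3240 ≡ 1, so λ ≡ 70.
  x = λ² - 73 - 54 = 4900 - 127 ≡ 33; y = λ·(73 - 33) - 35 ≡ 0. → (33, 0)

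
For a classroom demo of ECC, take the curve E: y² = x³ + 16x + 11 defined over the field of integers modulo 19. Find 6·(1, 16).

(15, 15)

Write G = (1, 16).
Repeated addition: build up to 6G.
2G: tangent at (1, 16): λ = (3·1² + 16)/(2·16) ≡ 0/13. 13⁻¹ ≡ 3 (mod 19) since 13·3 = 39 ≡ 1, so λ ≡ 0·3 ≡ 0.
  x = λ² - 1 - 1 = 0 - 2 ≡ 17; y = λ·(1 - 17) - 16 ≡ 3. → (17, 3)
3G: (17, 3) + (1, 16). λ = (16 - 3)/(1 - 17) ≡ 13/3 mod 19. 3⁻¹ ≡ 13 (mod 19), so λ ≡ 17.
  x = λ² - 17 - 1 = 289 - 18 ≡ 5; y = λ·(17 - 5) - 3 ≡ 11. → (5, 11)
4G: (5, 11) + (1, 16). λ = (16 - 11)/(1 - 5) ≡ 5/15 mod 19. 15⁻¹ ≡ 14 (mod 19), so λ ≡ 13.
  x = λ² - 5 - 1 = 169 - 6 ≡ 11; y = λ·(5 - 11) - 11 ≡ 6. → (11, 6)
5G: (11, 6) + (1, 16). λ = (16 - 6)/(1 - 11) ≡ 10/9 mod 19. 9⁻¹ ≡ 17 (mod 19) since 9·17 = 153 ≡ 1, so λ ≡ 18.
  x = λ² - 11 - 1 = 324 - 12 ≡ 8; y = λ·(11 - 8) - 6 ≡ 10. → (8, 10)
6G: (8, 10) + (1, 16). λ = (16 - 10)/(1 - 8) ≡ 6/12 mod 19. 12⁻¹ ≡ 8 (mod 19) since 12·8 = 96 ≡ 1, so λ ≡ 10.
  x = λ² - 8 - 1 = 100 - 9 ≡ 15; y = λ·(8 - 15) - 10 ≡ 15. → (15, 15)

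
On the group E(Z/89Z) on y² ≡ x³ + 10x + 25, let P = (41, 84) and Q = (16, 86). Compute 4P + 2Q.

(60, 34)

First 4P:
Repeated addition: build up to 4P.
2P: tangent at (41, 84): λ = (3·41² + 10)/(2·84) ≡ 69/79. 79⁻¹ ≡ 80 (mod 89), so λ ≡ 69·80 ≡ 2.
  x = λ² - 41 - 41 = 4 - 82 ≡ 11; y = λ·(41 - 11) - 84 ≡ 65. → (11, 65)
3P: (11, 65) + (41, 84). λ = (84 - 65)/(41 - 11) ≡ 19/30 mod 89. 30⁻¹ ≡ 3 (mod 89), so λ ≡ 57.
  x = λ² - 11 - 41 = 3249 - 52 ≡ 82; y = λ·(11 - 82) - 65 ≡ 71. → (82, 71)
4P: (82, 71) + (41, 84). λ = (84 - 71)/(41 - 82) ≡ 13/48 mod 89. 48⁻¹ ≡ 13 (mod 89), so λ ≡ 80.
  x = λ² - 82 - 41 = 6400 - 123 ≡ 47; y = λ·(82 - 47) - 71 ≡ 59. → (47, 59)
4P = (47, 59).
Next 2Q:
Repeated addition: build up to 2Q.
2Q: tangent at (16, 86): λ = (3·16² + 10)/(2·86) ≡ 66/83. 83⁻¹ ≡ 74 (mod 89) since 83·74 = 6142 ≡ 1, so λ ≡ 66·74 ≡ 78.
  x = λ² - 16 - 16 = 6084 - 32 ≡ 0; y = λ·(16 - 0) - 86 ≡ 5. → (0, 5)
2Q = (0, 5).
Finally 4P + 2Q:
(47, 59) + (0, 5). λ = (5 - 59)/(0 - 47) ≡ 35/42 mod 89. 42⁻¹ ≡ 53 (mod 89), so λ ≡ 75.
  x = λ² - 47 - 0 = 5625 - 47 ≡ 60; y = λ·(47 - 60) - 59 ≡ 34. → (60, 34)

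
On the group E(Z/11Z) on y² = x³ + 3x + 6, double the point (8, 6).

(4, 4)

tangent at (8, 6): λ = (3·8² + 3)/(2·6) ≡ 8/1. 1⁻¹ ≡ 1 (mod 11), so λ ≡ 8·1 ≡ 8.
  x = λ² - 8 - 8 = 64 - 16 ≡ 4; y = λ·(8 - 4) - 6 ≡ 4. → (4, 4)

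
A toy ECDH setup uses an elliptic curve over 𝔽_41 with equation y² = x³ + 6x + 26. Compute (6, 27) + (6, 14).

The two points share x = 6 and their y-coordinates satisfy 27 + 14 ≡ 0 (mod 41), so they are inverses. Their sum is 𝒪.

O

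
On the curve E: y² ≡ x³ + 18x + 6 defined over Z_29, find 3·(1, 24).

(0, 21)

Write G = (1, 24).
Repeated addition: build up to 3G.
2G: tangent at (1, 24): λ = (3·1² + 18)/(2·24) ≡ 21/19. 19⁻¹ ≡ 26 (mod 29), so λ ≡ 21·26 ≡ 24.
  x = λ² - 1 - 1 = 576 - 2 ≡ 23; y = λ·(1 - 23) - 24 ≡ 28. → (23, 28)
3G: (23, 28) + (1, 24). λ = (24 - 28)/(1 - 23) ≡ 25/7 mod 29. 7⁻¹ ≡ 25 (mod 29), so λ ≡ 16.
  x = λ² - 23 - 1 = 256 - 24 ≡ 0; y = λ·(23 - 0) - 28 ≡ 21. → (0, 21)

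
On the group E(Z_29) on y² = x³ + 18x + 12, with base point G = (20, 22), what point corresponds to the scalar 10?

Repeated addition: build up to 10G.
2G: tangent at (20, 22): λ = (3·20² + 18)/(2·22) ≡ 0/15. 15⁻¹ ≡ 2 (mod 29) since 15·2 = 30 ≡ 1, so λ ≡ 0·2 ≡ 0.
  x = λ² - 20 - 20 = 0 - 40 ≡ 18; y = λ·(20 - 18) - 22 ≡ 7. → (18, 7)
3G: (18, 7) + (20, 22). λ = (22 - 7)/(20 - 18) ≡ 15/2 mod 29. 2⁻¹ ≡ 15 (mod 29), so λ ≡ 22.
  x = λ² - 18 - 20 = 484 - 38 ≡ 11; y = λ·(18 - 11) - 7 ≡ 2. → (11, 2)
4G: (11, 2) + (20, 22). λ = (22 - 2)/(20 - 11) ≡ 20/9 mod 29. 9⁻¹ ≡ 13 (mod 29), so λ ≡ 28.
  x = λ² - 11 - 20 = 784 - 31 ≡ 28; y = λ·(11 - 28) - 2 ≡ 15. → (28, 15)
5G: (28, 15) + (20, 22). λ = (22 - 15)/(20 - 28) ≡ 7/21 mod 29. 21⁻¹ ≡ 18 (mod 29) since 21·18 = 378 ≡ 1, so λ ≡ 10.
  x = λ² - 28 - 20 = 100 - 48 ≡ 23; y = λ·(28 - 23) - 15 ≡ 6. → (23, 6)
6G: (23, 6) + (20, 22). λ = (22 - 6)/(20 - 23) ≡ 16/26 mod 29. 26⁻¹ ≡ 19 (mod 29) since 26·19 = 494 ≡ 1, so λ ≡ 14.
  x = λ² - 23 - 20 = 196 - 43 ≡ 8; y = λ·(23 - 8) - 6 ≡ 1. → (8, 1)
7G: (8, 1) + (20, 22). λ = (22 - 1)/(20 - 8) ≡ 21/12 mod 29. 12⁻¹ ≡ 17 (mod 29) since 12·17 = 204 ≡ 1, so λ ≡ 9.
  x = λ² - 8 - 20 = 81 - 28 ≡ 24; y = λ·(8 - 24) - 1 ≡ 0. → (24, 0)
8G: (24, 0) + (20, 22). λ = (22 - 0)/(20 - 24) ≡ 22/25 mod 29. 25⁻¹ ≡ 7 (mod 29) since 25·7 = 175 ≡ 1, so λ ≡ 9.
  x = λ² - 24 - 20 = 81 - 44 ≡ 8; y = λ·(24 - 8) - 0 ≡ 28. → (8, 28)
9G: (8, 28) + (20, 22). λ = (22 - 28)/(20 - 8) ≡ 23/12 mod 29. 12⁻¹ ≡ 17 (mod 29), so λ ≡ 14.
  x = λ² - 8 - 20 = 196 - 28 ≡ 23; y = λ·(8 - 23) - 28 ≡ 23. → (23, 23)
10G: (23, 23) + (20, 22). λ = (22 - 23)/(20 - 23) ≡ 28/26 mod 29. 26⁻¹ ≡ 19 (mod 29) since 26·19 = 494 ≡ 1, so λ ≡ 10.
  x = λ² - 23 - 20 = 100 - 43 ≡ 28; y = λ·(23 - 28) - 23 ≡ 14. → (28, 14)

(28, 14)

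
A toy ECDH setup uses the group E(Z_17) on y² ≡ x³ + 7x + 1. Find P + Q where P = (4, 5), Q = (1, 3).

(4, 5) + (1, 3). λ = (3 - 5)/(1 - 4) ≡ 15/14 mod 17. 14⁻¹ ≡ 11 (mod 17) since 14·11 = 154 ≡ 1, so λ ≡ 12.
  x = λ² - 4 - 1 = 144 - 5 ≡ 3; y = λ·(4 - 3) - 5 ≡ 7. → (3, 7)

(3, 7)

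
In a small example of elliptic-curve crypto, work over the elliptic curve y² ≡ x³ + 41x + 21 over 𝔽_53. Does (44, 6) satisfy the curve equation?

y² = 6² ≡ 36; x³ + 41x + 21 = 87009 ≡ 36 (mod 53). 36 = 36.

yes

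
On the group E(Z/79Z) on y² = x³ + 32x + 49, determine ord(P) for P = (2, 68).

2P: tangent at (2, 68): λ = (3·2² + 32)/(2·68) ≡ 44/57. 57⁻¹ ≡ 61 (mod 79) since 57·61 = 3477 ≡ 1, so λ ≡ 44·61 ≡ 77.
  x = λ² - 2 - 2 = 5929 - 4 ≡ 0; y = λ·(2 - 0) - 68 ≡ 7. → (0, 7)
3P: (0, 7) + (2, 68). λ = (68 - 7)/(2 - 0) ≡ 61/2 mod 79. 2⁻¹ ≡ 40 (mod 79) since 2·40 = 80 ≡ 1, so λ ≡ 70.
  x = λ² - 0 - 2 = 4900 - 2 ≡ 0; y = λ·(0 - 0) - 7 ≡ 72. → (0, 72)
4P: (0, 72) + (2, 68). λ = (68 - 72)/(2 - 0) ≡ 75/2 mod 79. 2⁻¹ ≡ 40 (mod 79) since 2·40 = 80 ≡ 1, so λ ≡ 77.
  x = λ² - 0 - 2 = 5929 - 2 ≡ 2; y = λ·(0 - 2) - 72 ≡ 11. → (2, 11)
5P: (2, 11) + (2, 68): same x and y₁ ≡ -y₂, so the sum is O.
5P = O, so the order is 5.

5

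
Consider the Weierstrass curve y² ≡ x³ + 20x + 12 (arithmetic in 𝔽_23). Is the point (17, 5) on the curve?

y² = 5² ≡ 2; x³ + 20x + 12 = 5265 ≡ 21 (mod 23). 2 ≠ 21.

no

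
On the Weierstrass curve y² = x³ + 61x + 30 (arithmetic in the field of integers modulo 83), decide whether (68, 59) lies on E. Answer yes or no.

no

y² = 59² ≡ 78; x³ + 61x + 30 = 318610 ≡ 56 (mod 83). 78 ≠ 56.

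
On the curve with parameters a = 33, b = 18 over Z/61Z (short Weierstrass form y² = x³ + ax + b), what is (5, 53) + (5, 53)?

tangent at (5, 53): λ = (3·5² + 33)/(2·53) ≡ 47/45. 45⁻¹ ≡ 19 (mod 61), so λ ≡ 47·19 ≡ 39.
  x = λ² - 5 - 5 = 1521 - 10 ≡ 47; y = λ·(5 - 47) - 53 ≡ 17. → (47, 17)

(47, 17)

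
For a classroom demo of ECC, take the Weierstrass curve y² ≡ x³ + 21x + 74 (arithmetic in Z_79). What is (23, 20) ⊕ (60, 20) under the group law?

(75, 59)

(23, 20) + (60, 20). λ = (20 - 20)/(60 - 23) ≡ 0/37 mod 79. 37⁻¹ ≡ 47 (mod 79), so λ ≡ 0.
  x = λ² - 23 - 60 = 0 - 83 ≡ 75; y = λ·(23 - 75) - 20 ≡ 59. → (75, 59)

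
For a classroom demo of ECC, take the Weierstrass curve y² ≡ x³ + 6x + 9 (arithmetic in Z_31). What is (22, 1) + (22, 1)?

tangent at (22, 1): λ = (3·22² + 6)/(2·1) ≡ 1/2. 2⁻¹ ≡ 16 (mod 31), so λ ≡ 1·16 ≡ 16.
  x = λ² - 22 - 22 = 256 - 44 ≡ 26; y = λ·(22 - 26) - 1 ≡ 28. → (26, 28)

(26, 28)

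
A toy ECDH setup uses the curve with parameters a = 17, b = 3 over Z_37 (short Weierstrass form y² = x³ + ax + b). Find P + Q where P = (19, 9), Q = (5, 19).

(19, 9) + (5, 19). λ = (19 - 9)/(5 - 19) ≡ 10/23 mod 37. 23⁻¹ ≡ 29 (mod 37), so λ ≡ 31.
  x = λ² - 19 - 5 = 961 - 24 ≡ 12; y = λ·(19 - 12) - 9 ≡ 23. → (12, 23)

(12, 23)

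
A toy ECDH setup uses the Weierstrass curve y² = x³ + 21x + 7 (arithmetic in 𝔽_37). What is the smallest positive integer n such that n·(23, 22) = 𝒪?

2P: tangent at (23, 22): λ = (3·23² + 21)/(2·22) ≡ 17/7. 7⁻¹ ≡ 16 (mod 37) since 7·16 = 112 ≡ 1, so λ ≡ 17·16 ≡ 13.
  x = λ² - 23 - 23 = 169 - 46 ≡ 12; y = λ·(23 - 12) - 22 ≡ 10. → (12, 10)
3P: (12, 10) + (23, 22). λ = (22 - 10)/(23 - 12) ≡ 12/11 mod 37. 11⁻¹ ≡ 27 (mod 37), so λ ≡ 28.
  x = λ² - 12 - 23 = 784 - 35 ≡ 9; y = λ·(12 - 9) - 10 ≡ 0. → (9, 0)
4P: (9, 0) + (23, 22). λ = (22 - 0)/(23 - 9) ≡ 22/14 mod 37. 14⁻¹ ≡ 8 (mod 37), so λ ≡ 28.
  x = λ² - 9 - 23 = 784 - 32 ≡ 12; y = λ·(9 - 12) - 0 ≡ 27. → (12, 27)
5P: (12, 27) + (23, 22). λ = (22 - 27)/(23 - 12) ≡ 32/11 mod 37. 11⁻¹ ≡ 27 (mod 37) since 11·27 = 297 ≡ 1, so λ ≡ 13.
  x = λ² - 12 - 23 = 169 - 35 ≡ 23; y = λ·(12 - 23) - 27 ≡ 15. → (23, 15)
6P: (23, 15) + (23, 22): same x and y₁ ≡ -y₂, so the sum is 𝒪.
6P = 𝒪, so the order is 6.

6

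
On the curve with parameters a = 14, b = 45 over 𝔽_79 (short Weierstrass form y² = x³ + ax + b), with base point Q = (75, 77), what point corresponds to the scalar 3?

(18, 58)

Repeated addition: build up to 3Q.
2Q: tangent at (75, 77): λ = (3·75² + 14)/(2·77) ≡ 62/75. 75⁻¹ ≡ 59 (mod 79), so λ ≡ 62·59 ≡ 24.
  x = λ² - 75 - 75 = 576 - 150 ≡ 31; y = λ·(75 - 31) - 77 ≡ 31. → (31, 31)
3Q: (31, 31) + (75, 77). λ = (77 - 31)/(75 - 31) ≡ 46/44 mod 79. 44⁻¹ ≡ 9 (mod 79) since 44·9 = 396 ≡ 1, so λ ≡ 19.
  x = λ² - 31 - 75 = 361 - 106 ≡ 18; y = λ·(31 - 18) - 31 ≡ 58. → (18, 58)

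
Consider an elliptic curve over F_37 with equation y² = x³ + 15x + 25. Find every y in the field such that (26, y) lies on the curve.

x³ + 15x + 25 = 17991 ≡ 9 (mod 37).
Square roots of 9 mod 37: 3 and 34 (since 3² = 9 ≡ 9).

3, 34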